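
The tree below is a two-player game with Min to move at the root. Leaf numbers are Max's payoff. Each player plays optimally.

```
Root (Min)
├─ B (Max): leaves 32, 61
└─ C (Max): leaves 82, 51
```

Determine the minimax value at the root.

61

B (Max): max(32, 61) = 61
C (Max): max(82, 51) = 82
Root (Min): min(61, 82) = 61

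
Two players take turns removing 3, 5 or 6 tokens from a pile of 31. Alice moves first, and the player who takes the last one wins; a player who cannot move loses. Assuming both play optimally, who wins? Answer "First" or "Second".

Positions where the player to move wins (W) vs loses (L):
i:   0  1  2  3  4  5  6  7  8  9 10 11 12 13 14 15 16 17 18 19 20 21 22 23 24 25 26 27 28 29 30 31
     L  L  L  W  W  W  W  W  W  L  L  L  W  W  W  W  W  W  L  L  L  W  W  W  W  W  W  L  L  L  W  W
Position 31 is W, so the first player wins.

First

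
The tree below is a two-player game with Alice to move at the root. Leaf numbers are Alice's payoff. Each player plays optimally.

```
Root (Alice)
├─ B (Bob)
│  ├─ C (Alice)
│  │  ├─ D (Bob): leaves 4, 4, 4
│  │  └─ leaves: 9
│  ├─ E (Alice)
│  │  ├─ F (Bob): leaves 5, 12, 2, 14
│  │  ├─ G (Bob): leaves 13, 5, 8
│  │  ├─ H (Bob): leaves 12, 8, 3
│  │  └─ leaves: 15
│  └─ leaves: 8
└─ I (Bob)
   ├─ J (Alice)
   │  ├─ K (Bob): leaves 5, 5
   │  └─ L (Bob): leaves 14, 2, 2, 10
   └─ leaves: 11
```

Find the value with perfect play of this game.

D (Bob): min(4, 4, 4) = 4
C (Alice): max(4, 9) = 9
F (Bob): min(5, 12, 2, 14) = 2
G (Bob): min(13, 5, 8) = 5
H (Bob): min(12, 8, 3) = 3
E (Alice): max(2, 5, 3, 15) = 15
B (Bob): min(9, 15, 8) = 8
K (Bob): min(5, 5) = 5
L (Bob): min(14, 2, 2, 10) = 2
J (Alice): max(5, 2) = 5
I (Bob): min(5, 11) = 5
Root (Alice): max(8, 5) = 8

8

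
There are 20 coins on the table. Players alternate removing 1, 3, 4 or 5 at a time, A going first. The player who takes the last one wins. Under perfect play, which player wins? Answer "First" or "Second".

First

i:   0  1  2  3  4  5  6  7  8  9 10 11 12 13 14 15 16 17 18 19 20
     L  W  L  W  W  W  W  W  L  W  L  W  W  W  W  W  L  W  L  W  W
Position 20 is W, so the first player wins.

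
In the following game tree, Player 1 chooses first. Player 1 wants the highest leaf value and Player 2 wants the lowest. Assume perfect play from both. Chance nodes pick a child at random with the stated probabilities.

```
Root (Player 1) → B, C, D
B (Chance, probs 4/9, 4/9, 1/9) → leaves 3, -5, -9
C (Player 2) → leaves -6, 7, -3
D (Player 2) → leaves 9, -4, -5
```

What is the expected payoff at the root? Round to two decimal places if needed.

-1.89

B (Chance): 4/9·3 + 4/9·-5 + 1/9·-9 = -1.89
C (Player 2): min(-6, 7, -3) = -6
D (Player 2): min(9, -4, -5) = -5
Root (Player 1): max(-1.89, -6, -5) = -1.89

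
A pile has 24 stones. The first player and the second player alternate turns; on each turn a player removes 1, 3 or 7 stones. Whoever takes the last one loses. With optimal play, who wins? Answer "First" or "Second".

i:   0  1  2  3  4  5  6  7  8  9 10 11 12 13 14 15 16 17 18 19 20 21 22 23 24
     W  L  W  L  W  L  W  L  W  L  W  L  W  L  W  L  W  L  W  L  W  L  W  L  W
Position 24 is W, so the first player wins.

First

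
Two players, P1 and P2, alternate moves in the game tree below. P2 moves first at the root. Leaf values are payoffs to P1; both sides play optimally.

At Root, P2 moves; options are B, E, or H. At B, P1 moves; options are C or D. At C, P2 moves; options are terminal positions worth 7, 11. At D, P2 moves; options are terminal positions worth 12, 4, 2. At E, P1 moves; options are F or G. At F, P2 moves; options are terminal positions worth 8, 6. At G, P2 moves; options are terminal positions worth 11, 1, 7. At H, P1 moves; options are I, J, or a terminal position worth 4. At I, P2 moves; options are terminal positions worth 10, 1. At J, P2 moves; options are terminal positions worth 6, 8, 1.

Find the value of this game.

C (P2): min(7, 11) = 7
D (P2): min(12, 4, 2) = 2
B (P1): max(7, 2) = 7
F (P2): min(8, 6) = 6
G (P2): min(11, 1, 7) = 1
E (P1): max(6, 1) = 6
I (P2): min(10, 1) = 1
J (P2): min(6, 8, 1) = 1
H (P1): max(1, 1, 4) = 4
Root (P2): min(7, 6, 4) = 4

4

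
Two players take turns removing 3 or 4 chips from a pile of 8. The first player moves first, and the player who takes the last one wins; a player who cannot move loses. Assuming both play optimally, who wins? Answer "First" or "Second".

Second

W/L table (W = player to move can force a win):
i:   0  1  2  3  4  5  6  7  8
     L  L  L  W  W  W  W  L  L
Position 8 is L, so the second player wins.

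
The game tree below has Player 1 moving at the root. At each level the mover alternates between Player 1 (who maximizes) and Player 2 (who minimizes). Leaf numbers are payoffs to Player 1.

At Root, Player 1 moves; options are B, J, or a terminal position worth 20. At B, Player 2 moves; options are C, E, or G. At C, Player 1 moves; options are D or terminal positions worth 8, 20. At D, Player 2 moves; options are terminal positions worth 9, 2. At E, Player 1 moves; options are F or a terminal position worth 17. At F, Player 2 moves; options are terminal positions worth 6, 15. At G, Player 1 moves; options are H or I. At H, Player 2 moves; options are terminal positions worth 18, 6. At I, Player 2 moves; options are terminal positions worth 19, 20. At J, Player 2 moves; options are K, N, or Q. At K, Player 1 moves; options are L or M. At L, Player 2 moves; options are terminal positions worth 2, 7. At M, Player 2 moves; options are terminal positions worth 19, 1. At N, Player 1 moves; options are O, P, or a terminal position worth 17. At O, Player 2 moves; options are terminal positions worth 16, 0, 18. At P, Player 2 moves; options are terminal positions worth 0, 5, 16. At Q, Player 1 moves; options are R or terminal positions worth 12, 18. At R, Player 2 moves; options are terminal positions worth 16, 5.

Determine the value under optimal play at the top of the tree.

20

D (Player 2): min(9, 2) = 2
C (Player 1): max(2, 8, 20) = 20
F (Player 2): min(6, 15) = 6
E (Player 1): max(6, 17) = 17
H (Player 2): min(18, 6) = 6
I (Player 2): min(19, 20) = 19
G (Player 1): max(6, 19) = 19
B (Player 2): min(20, 17, 19) = 17
L (Player 2): min(2, 7) = 2
M (Player 2): min(19, 1) = 1
K (Player 1): max(2, 1) = 2
O (Player 2): min(16, 0, 18) = 0
P (Player 2): min(0, 5, 16) = 0
N (Player 1): max(0, 0, 17) = 17
R (Player 2): min(16, 5) = 5
Q (Player 1): max(5, 12, 18) = 18
J (Player 2): min(2, 17, 18) = 2
Root (Player 1): max(17, 2, 20) = 20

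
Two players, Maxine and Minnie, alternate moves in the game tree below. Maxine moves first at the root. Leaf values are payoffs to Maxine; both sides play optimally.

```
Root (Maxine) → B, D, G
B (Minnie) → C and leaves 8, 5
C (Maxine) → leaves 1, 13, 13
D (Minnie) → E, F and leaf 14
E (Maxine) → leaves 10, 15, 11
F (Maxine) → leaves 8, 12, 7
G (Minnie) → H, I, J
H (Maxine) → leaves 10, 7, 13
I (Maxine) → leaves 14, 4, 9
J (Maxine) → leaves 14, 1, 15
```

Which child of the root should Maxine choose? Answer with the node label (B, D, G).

G

C (Maxine): max(1, 13, 13) = 13
B (Minnie): min(13, 8, 5) = 5
E (Maxine): max(10, 15, 11) = 15
F (Maxine): max(8, 12, 7) = 12
D (Minnie): min(15, 12, 14) = 12
H (Maxine): max(10, 7, 13) = 13
I (Maxine): max(14, 4, 9) = 14
J (Maxine): max(14, 1, 15) = 15
G (Minnie): min(13, 14, 15) = 13
Root (Maxine): max(5, 12, 13) = 13
Maxine picks the child with the highest value: G (value 13).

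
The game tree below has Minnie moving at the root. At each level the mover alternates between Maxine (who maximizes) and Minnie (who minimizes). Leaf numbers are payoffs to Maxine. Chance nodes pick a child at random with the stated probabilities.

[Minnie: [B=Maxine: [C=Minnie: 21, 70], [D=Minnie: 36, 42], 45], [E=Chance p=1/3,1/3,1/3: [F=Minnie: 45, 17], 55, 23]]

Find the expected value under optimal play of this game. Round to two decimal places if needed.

31.67

C (Minnie): min(21, 70) = 21
D (Minnie): min(36, 42) = 36
B (Maxine): max(21, 36, 45) = 45
F (Minnie): min(45, 17) = 17
E (Chance): 1/3·17 + 1/3·55 + 1/3·23 = 31.67
Root (Minnie): min(45, 31.67) = 31.67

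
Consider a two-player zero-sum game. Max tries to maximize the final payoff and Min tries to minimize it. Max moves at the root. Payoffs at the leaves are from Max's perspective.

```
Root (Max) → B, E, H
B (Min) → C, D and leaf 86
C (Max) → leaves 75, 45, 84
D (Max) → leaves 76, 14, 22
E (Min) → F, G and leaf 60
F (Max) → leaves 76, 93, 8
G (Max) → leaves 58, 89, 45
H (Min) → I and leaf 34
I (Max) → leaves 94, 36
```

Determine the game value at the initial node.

C (Max): max(75, 45, 84) = 84
D (Max): max(76, 14, 22) = 76
B (Min): min(84, 76, 86) = 76
F (Max): max(76, 93, 8) = 93
G (Max): max(58, 89, 45) = 89
E (Min): min(93, 89, 60) = 60
I (Max): max(94, 36) = 94
H (Min): min(94, 34) = 34
Root (Max): max(76, 60, 34) = 76

76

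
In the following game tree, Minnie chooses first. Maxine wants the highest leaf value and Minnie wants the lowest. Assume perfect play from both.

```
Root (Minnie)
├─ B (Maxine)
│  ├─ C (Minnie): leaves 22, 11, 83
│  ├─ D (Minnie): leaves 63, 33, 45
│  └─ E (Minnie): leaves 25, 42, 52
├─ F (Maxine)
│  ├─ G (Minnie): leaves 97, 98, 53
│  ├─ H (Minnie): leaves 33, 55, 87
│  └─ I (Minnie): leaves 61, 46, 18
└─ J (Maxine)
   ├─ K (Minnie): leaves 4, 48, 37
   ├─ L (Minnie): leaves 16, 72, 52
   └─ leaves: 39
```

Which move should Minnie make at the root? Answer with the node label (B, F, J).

B

C (Minnie): min(22, 11, 83) = 11
D (Minnie): min(63, 33, 45) = 33
E (Minnie): min(25, 42, 52) = 25
B (Maxine): max(11, 33, 25) = 33
G (Minnie): min(97, 98, 53) = 53
H (Minnie): min(33, 55, 87) = 33
I (Minnie): min(61, 46, 18) = 18
F (Maxine): max(53, 33, 18) = 53
K (Minnie): min(4, 48, 37) = 4
L (Minnie): min(16, 72, 52) = 16
J (Maxine): max(4, 16, 39) = 39
Root (Minnie): min(33, 53, 39) = 33
Minnie picks the child with the lowest value: B (value 33).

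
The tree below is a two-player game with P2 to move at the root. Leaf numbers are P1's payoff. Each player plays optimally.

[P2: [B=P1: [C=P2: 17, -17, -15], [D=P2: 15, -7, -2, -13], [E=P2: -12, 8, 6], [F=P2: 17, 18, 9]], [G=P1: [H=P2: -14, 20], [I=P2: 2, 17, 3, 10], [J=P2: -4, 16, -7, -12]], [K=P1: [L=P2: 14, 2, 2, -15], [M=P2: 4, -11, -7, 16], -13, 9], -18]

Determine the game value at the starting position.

-18

C (P2): min(17, -17, -15) = -17
D (P2): min(15, -7, -2, -13) = -13
E (P2): min(-12, 8, 6) = -12
F (P2): min(17, 18, 9) = 9
B (P1): max(-17, -13, -12, 9) = 9
H (P2): min(-14, 20) = -14
I (P2): min(2, 17, 3, 10) = 2
J (P2): min(-4, 16, -7, -12) = -12
G (P1): max(-14, 2, -12) = 2
L (P2): min(14, 2, 2, -15) = -15
M (P2): min(4, -11, -7, 16) = -11
K (P1): max(-15, -11, -13, 9) = 9
Root (P2): min(9, 2, 9, -18) = -18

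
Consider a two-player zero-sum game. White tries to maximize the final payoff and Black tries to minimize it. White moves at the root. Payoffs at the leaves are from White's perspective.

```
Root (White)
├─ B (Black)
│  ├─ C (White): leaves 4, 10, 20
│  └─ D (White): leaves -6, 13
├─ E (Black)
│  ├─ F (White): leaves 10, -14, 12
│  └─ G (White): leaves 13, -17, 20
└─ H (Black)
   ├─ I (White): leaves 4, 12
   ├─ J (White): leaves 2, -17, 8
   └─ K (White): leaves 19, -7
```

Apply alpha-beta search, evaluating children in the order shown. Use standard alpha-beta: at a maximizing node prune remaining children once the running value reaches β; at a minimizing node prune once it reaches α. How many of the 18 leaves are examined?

C [α=-∞,β=+∞]: v=20
D [α=-∞,β=20]: v=13
B [α=-∞,β=+∞]: v=13
F [α=13,β=+∞]: v=12
E [α=13,β=+∞]: v=12 after child 1 ≤ α → α-cutoff, skip 1
I [α=13,β=+∞]: v=12
H [α=13,β=+∞]: v=12 after child 1 ≤ α → α-cutoff, skip 2
Root [α=-∞,β=+∞]: v=13
Leaves evaluated: 10 of 18.

10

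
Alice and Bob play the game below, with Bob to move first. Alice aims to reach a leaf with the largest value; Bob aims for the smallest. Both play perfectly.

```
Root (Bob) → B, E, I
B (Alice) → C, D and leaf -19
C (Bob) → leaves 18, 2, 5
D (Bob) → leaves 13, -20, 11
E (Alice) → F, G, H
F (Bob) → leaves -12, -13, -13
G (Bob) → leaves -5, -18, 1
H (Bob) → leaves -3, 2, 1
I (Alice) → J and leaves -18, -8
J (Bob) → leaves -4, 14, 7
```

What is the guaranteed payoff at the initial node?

C (Bob): min(18, 2, 5) = 2
D (Bob): min(13, -20, 11) = -20
B (Alice): max(2, -20, -19) = 2
F (Bob): min(-12, -13, -13) = -13
G (Bob): min(-5, -18, 1) = -18
H (Bob): min(-3, 2, 1) = -3
E (Alice): max(-13, -18, -3) = -3
J (Bob): min(-4, 14, 7) = -4
I (Alice): max(-4, -18, -8) = -4
Root (Bob): min(2, -3, -4) = -4

-4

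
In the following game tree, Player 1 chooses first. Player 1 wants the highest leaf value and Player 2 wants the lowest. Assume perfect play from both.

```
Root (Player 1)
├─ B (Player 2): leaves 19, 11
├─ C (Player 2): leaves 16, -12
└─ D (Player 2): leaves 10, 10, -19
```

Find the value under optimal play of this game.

B (Player 2): min(19, 11) = 11
C (Player 2): min(16, -12) = -12
D (Player 2): min(10, 10, -19) = -19
Root (Player 1): max(11, -12, -19) = 11

11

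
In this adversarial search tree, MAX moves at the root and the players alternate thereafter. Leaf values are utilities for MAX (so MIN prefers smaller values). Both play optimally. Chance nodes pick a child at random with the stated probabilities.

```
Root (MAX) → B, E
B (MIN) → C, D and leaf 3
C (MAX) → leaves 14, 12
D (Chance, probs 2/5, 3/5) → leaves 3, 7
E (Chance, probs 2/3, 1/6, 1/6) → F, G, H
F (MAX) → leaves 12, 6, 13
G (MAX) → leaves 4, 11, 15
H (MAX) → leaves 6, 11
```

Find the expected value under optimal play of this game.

13

C (MAX): max(14, 12) = 14
D (Chance): 2/5·3 + 3/5·7 = 5.4
B (MIN): min(14, 5.4, 3) = 3
F (MAX): max(12, 6, 13) = 13
G (MAX): max(4, 11, 15) = 15
H (MAX): max(6, 11) = 11
E (Chance): 2/3·13 + 1/6·15 + 1/6·11 = 13
Root (MAX): max(3, 13) = 13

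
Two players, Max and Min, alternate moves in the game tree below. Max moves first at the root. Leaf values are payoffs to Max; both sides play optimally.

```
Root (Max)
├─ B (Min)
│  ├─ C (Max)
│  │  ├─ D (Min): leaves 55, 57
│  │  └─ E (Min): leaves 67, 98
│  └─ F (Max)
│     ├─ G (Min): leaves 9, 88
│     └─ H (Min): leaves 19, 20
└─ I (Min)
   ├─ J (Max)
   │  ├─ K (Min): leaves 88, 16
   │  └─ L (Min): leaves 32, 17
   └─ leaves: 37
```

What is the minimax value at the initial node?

D (Min): min(55, 57) = 55
E (Min): min(67, 98) = 67
C (Max): max(55, 67) = 67
G (Min): min(9, 88) = 9
H (Min): min(19, 20) = 19
F (Max): max(9, 19) = 19
B (Min): min(67, 19) = 19
K (Min): min(88, 16) = 16
L (Min): min(32, 17) = 17
J (Max): max(16, 17) = 17
I (Min): min(17, 37) = 17
Root (Max): max(19, 17) = 19

19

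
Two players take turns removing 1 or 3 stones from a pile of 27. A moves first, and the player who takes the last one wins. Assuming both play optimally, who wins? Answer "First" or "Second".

First

Compute winning (W) and losing (L) positions by backward induction:
i:   0  1  2  3  4  5  6  7  8  9 10 11 12 13 14 15 16 17 18 19 20 21 22 23 24 25 26 27
     L  W  L  W  L  W  L  W  L  W  L  W  L  W  L  W  L  W  L  W  L  W  L  W  L  W  L  W
Position 27 is W, so the first player wins.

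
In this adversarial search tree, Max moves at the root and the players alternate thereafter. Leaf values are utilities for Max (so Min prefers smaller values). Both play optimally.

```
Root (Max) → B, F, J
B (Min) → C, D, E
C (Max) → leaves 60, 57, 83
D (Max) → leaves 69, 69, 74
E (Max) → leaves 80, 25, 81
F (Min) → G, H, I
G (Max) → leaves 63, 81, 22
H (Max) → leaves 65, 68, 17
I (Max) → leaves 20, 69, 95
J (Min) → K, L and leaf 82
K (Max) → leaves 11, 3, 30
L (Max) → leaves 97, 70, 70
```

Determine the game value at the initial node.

74

C (Max): max(60, 57, 83) = 83
D (Max): max(69, 69, 74) = 74
E (Max): max(80, 25, 81) = 81
B (Min): min(83, 74, 81) = 74
G (Max): max(63, 81, 22) = 81
H (Max): max(65, 68, 17) = 68
I (Max): max(20, 69, 95) = 95
F (Min): min(81, 68, 95) = 68
K (Max): max(11, 3, 30) = 30
L (Max): max(97, 70, 70) = 97
J (Min): min(30, 97, 82) = 30
Root (Max): max(74, 68, 30) = 74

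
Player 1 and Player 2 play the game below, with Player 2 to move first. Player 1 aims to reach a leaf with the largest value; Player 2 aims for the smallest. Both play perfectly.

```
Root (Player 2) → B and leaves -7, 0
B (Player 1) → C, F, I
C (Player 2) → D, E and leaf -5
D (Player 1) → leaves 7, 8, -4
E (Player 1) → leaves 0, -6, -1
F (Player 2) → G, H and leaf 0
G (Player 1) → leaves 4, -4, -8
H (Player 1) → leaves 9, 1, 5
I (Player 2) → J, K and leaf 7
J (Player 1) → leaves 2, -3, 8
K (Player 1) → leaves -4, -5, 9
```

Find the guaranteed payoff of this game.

D (Player 1): max(7, 8, -4) = 8
E (Player 1): max(0, -6, -1) = 0
C (Player 2): min(8, 0, -5) = -5
G (Player 1): max(4, -4, -8) = 4
H (Player 1): max(9, 1, 5) = 9
F (Player 2): min(4, 9, 0) = 0
J (Player 1): max(2, -3, 8) = 8
K (Player 1): max(-4, -5, 9) = 9
I (Player 2): min(8, 9, 7) = 7
B (Player 1): max(-5, 0, 7) = 7
Root (Player 2): min(7, -7, 0) = -7

-7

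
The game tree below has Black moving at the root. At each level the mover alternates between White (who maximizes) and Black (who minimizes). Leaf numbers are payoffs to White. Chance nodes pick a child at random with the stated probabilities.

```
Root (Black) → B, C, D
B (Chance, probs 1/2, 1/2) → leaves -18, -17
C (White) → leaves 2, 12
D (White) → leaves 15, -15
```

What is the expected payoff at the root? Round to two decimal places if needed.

-17.5

B (Chance): 1/2·-18 + 1/2·-17 = -17.5
C (White): max(2, 12) = 12
D (White): max(15, -15) = 15
Root (Black): min(-17.5, 12, 15) = -17.5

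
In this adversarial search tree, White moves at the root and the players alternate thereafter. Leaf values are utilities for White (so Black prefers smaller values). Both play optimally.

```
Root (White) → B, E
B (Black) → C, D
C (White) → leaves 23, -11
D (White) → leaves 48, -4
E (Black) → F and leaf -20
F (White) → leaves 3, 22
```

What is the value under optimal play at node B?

C: max(23, -11) = 23
D: max(48, -4) = 48
B: min(23, 48) = 23

23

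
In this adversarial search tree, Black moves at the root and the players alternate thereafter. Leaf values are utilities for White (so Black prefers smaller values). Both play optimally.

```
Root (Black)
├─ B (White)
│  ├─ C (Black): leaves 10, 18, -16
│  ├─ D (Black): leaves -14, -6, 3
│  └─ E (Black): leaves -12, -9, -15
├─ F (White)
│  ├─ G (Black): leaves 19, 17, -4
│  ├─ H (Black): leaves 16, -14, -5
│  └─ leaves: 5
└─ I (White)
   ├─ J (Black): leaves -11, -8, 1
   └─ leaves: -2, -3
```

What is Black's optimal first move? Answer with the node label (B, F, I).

B

C (Black): min(10, 18, -16) = -16
D (Black): min(-14, -6, 3) = -14
E (Black): min(-12, -9, -15) = -15
B (White): max(-16, -14, -15) = -14
G (Black): min(19, 17, -4) = -4
H (Black): min(16, -14, -5) = -14
F (White): max(-4, -14, 5) = 5
J (Black): min(-11, -8, 1) = -11
I (White): max(-11, -2, -3) = -2
Root (Black): min(-14, 5, -2) = -14
Black picks the child with the lowest value: B (value -14).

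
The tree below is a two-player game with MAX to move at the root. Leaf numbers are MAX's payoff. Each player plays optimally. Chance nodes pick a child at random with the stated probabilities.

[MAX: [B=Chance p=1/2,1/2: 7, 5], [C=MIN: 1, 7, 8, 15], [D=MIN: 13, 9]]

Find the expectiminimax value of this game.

9

B (Chance): 1/2·7 + 1/2·5 = 6
C (MIN): min(1, 7, 8, 15) = 1
D (MIN): min(13, 9) = 9
Root (MAX): max(6, 1, 9) = 9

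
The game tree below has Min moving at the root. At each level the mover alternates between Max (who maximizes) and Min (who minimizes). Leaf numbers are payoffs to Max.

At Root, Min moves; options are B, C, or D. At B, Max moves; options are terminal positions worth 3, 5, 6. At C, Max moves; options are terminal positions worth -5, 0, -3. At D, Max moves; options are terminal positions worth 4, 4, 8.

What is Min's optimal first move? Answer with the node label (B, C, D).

C

B (Max): max(3, 5, 6) = 6
C (Max): max(-5, 0, -3) = 0
D (Max): max(4, 4, 8) = 8
Root (Min): min(6, 0, 8) = 0
Min picks the child with the lowest value: C (value 0).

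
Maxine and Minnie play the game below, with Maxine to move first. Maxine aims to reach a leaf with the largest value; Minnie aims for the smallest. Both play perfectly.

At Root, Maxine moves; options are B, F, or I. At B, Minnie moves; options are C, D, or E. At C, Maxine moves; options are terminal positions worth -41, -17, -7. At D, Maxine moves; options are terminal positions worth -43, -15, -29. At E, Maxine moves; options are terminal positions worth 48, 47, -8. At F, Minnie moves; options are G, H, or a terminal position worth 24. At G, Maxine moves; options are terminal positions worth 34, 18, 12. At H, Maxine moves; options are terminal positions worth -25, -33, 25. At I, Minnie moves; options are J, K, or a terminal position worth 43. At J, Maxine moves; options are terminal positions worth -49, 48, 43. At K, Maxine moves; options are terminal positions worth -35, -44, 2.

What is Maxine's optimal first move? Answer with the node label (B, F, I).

C (Maxine): max(-41, -17, -7) = -7
D (Maxine): max(-43, -15, -29) = -15
E (Maxine): max(48, 47, -8) = 48
B (Minnie): min(-7, -15, 48) = -15
G (Maxine): max(34, 18, 12) = 34
H (Maxine): max(-25, -33, 25) = 25
F (Minnie): min(34, 25, 24) = 24
J (Maxine): max(-49, 48, 43) = 48
K (Maxine): max(-35, -44, 2) = 2
I (Minnie): min(48, 2, 43) = 2
Root (Maxine): max(-15, 24, 2) = 24
Maxine picks the child with the highest value: F (value 24).

F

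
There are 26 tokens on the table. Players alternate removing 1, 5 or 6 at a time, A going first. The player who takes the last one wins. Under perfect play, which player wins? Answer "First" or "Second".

Positions where the player to move wins (W) vs loses (L):
i:   0  1  2  3  4  5  6  7  8  9 10 11 12 13 14 15 16 17 18 19 20 21 22 23 24 25 26
     L  W  L  W  L  W  W  W  W  W  W  L  W  L  W  L  W  W  W  W  W  W  L  W  L  W  L
Position 26 is L, so the second player wins.

Second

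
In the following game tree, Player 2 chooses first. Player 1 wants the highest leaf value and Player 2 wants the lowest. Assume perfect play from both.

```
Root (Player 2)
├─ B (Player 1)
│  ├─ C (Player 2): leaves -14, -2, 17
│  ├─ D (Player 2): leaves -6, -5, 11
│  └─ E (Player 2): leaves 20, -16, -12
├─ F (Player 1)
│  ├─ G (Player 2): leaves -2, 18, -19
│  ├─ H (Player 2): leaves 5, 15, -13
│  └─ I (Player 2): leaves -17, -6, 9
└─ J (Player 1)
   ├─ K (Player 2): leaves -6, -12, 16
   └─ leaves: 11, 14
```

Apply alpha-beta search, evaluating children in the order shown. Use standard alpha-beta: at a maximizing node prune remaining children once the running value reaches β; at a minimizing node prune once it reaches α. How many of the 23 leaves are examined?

18

C [α=-∞,β=+∞]: v=-14
D [α=-14,β=+∞]: v=-6
E [α=-6,β=+∞]: v=-16 after child 2 ≤ α → α-cutoff, skip 1
B [α=-∞,β=+∞]: v=-6
G [α=-∞,β=-6]: v=-19
H [α=-19,β=-6]: v=-13
I [α=-13,β=-6]: v=-17 after child 1 ≤ α → α-cutoff, skip 2
F [α=-∞,β=-6]: v=-13
K [α=-∞,β=-13]: v=-12
J [α=-∞,β=-13]: v=-12 after child 1 ≥ β → β-cutoff, skip 2
Root [α=-∞,β=+∞]: v=-13
Leaves evaluated: 18 of 23.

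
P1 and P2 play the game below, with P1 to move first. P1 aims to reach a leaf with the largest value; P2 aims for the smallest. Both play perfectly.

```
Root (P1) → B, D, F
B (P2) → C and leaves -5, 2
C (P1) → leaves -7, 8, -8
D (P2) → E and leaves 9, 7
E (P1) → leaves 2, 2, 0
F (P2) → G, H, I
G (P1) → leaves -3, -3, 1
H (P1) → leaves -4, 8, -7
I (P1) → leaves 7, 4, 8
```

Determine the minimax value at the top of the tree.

2

C (P1): max(-7, 8, -8) = 8
B (P2): min(8, -5, 2) = -5
E (P1): max(2, 2, 0) = 2
D (P2): min(2, 9, 7) = 2
G (P1): max(-3, -3, 1) = 1
H (P1): max(-4, 8, -7) = 8
I (P1): max(7, 4, 8) = 8
F (P2): min(1, 8, 8) = 1
Root (P1): max(-5, 2, 1) = 2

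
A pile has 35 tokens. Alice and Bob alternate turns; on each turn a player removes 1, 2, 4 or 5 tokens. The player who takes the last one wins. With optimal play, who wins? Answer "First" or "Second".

i:   0  1  2  3  4  5  6  7  8  9 10 11 12 13 14 15 16 17 18 19 20 21 22 23 24 25 26 27 28 29 30 31 32 33 34 35
     L  W  W  L  W  W  L  W  W  L  W  W  L  W  W  L  W  W  L  W  W  L  W  W  L  W  W  L  W  W  L  W  W  L  W  W
Position 35 is W, so the first player wins.

First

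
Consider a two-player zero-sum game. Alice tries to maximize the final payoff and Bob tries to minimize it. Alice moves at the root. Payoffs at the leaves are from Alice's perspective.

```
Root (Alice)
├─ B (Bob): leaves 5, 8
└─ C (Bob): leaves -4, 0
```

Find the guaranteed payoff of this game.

5

B (Bob): min(5, 8) = 5
C (Bob): min(-4, 0) = -4
Root (Alice): max(5, -4) = 5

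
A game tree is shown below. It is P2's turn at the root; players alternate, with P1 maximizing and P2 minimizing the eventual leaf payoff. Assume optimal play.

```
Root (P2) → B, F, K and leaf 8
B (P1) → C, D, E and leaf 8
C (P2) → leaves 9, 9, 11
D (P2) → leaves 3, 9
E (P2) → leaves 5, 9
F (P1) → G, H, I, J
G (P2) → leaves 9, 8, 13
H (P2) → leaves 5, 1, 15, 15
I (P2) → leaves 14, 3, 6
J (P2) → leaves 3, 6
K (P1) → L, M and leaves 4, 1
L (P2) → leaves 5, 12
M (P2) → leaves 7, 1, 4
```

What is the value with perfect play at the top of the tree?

C (P2): min(9, 9, 11) = 9
D (P2): min(3, 9) = 3
E (P2): min(5, 9) = 5
B (P1): max(9, 3, 5, 8) = 9
G (P2): min(9, 8, 13) = 8
H (P2): min(5, 1, 15, 15) = 1
I (P2): min(14, 3, 6) = 3
J (P2): min(3, 6) = 3
F (P1): max(8, 1, 3, 3) = 8
L (P2): min(5, 12) = 5
M (P2): min(7, 1, 4) = 1
K (P1): max(5, 1, 4, 1) = 5
Root (P2): min(9, 8, 5, 8) = 5

5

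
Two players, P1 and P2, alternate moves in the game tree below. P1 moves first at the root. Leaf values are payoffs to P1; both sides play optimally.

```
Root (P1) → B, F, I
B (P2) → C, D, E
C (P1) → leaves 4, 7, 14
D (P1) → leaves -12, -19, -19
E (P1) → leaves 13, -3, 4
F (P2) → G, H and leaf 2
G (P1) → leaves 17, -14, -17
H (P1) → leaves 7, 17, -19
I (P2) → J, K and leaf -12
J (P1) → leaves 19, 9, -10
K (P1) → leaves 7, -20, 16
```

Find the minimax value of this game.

C (P1): max(4, 7, 14) = 14
D (P1): max(-12, -19, -19) = -12
E (P1): max(13, -3, 4) = 13
B (P2): min(14, -12, 13) = -12
G (P1): max(17, -14, -17) = 17
H (P1): max(7, 17, -19) = 17
F (P2): min(17, 17, 2) = 2
J (P1): max(19, 9, -10) = 19
K (P1): max(7, -20, 16) = 16
I (P2): min(19, 16, -12) = -12
Root (P1): max(-12, 2, -12) = 2

2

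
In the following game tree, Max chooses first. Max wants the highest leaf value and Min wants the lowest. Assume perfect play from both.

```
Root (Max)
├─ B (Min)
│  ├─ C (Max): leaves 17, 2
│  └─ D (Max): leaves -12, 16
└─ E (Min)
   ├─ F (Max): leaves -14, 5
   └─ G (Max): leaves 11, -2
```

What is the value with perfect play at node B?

C: max(17, 2) = 17
D: max(-12, 16) = 16
B: min(17, 16) = 16

16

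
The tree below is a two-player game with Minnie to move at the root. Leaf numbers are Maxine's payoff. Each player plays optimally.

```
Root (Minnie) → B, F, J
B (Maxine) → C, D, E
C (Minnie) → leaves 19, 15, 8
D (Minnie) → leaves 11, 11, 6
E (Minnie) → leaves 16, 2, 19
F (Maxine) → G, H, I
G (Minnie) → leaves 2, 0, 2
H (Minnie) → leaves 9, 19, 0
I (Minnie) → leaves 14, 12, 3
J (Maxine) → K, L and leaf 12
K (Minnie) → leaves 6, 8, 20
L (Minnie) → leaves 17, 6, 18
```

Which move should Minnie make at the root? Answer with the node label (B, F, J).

F

C (Minnie): min(19, 15, 8) = 8
D (Minnie): min(11, 11, 6) = 6
E (Minnie): min(16, 2, 19) = 2
B (Maxine): max(8, 6, 2) = 8
G (Minnie): min(2, 0, 2) = 0
H (Minnie): min(9, 19, 0) = 0
I (Minnie): min(14, 12, 3) = 3
F (Maxine): max(0, 0, 3) = 3
K (Minnie): min(6, 8, 20) = 6
L (Minnie): min(17, 6, 18) = 6
J (Maxine): max(6, 6, 12) = 12
Root (Minnie): min(8, 3, 12) = 3
Minnie picks the child with the lowest value: F (value 3).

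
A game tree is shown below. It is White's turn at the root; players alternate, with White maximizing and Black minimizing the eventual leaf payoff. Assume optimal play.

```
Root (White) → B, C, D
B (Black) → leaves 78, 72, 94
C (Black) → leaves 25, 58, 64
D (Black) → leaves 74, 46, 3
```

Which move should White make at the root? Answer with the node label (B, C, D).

B

B (Black): min(78, 72, 94) = 72
C (Black): min(25, 58, 64) = 25
D (Black): min(74, 46, 3) = 3
Root (White): max(72, 25, 3) = 72
White picks the child with the highest value: B (value 72).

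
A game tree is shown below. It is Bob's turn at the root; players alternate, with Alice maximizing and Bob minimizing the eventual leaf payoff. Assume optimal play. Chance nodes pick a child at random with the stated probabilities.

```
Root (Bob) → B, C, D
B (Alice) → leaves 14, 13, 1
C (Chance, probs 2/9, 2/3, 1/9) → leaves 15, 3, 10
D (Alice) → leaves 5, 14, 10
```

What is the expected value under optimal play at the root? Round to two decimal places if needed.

6.44

B (Alice): max(14, 13, 1) = 14
C (Chance): 2/9·15 + 2/3·3 + 1/9·10 = 6.44
D (Alice): max(5, 14, 10) = 14
Root (Bob): min(14, 6.44, 14) = 6.44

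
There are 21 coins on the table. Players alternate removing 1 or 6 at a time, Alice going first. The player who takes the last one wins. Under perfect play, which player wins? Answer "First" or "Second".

W/L table (W = player to move can force a win):
i:   0  1  2  3  4  5  6  7  8  9 10 11 12 13 14 15 16 17 18 19 20 21
     L  W  L  W  L  W  W  L  W  L  W  L  W  W  L  W  L  W  L  W  W  L
Position 21 is L, so the second player wins.

Second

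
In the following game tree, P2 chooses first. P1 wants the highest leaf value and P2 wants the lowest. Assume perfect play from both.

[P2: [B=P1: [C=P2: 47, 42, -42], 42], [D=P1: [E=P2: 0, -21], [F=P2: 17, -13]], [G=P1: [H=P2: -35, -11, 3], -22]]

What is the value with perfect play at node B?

42

C: min(47, 42, -42) = -42
B: max(-42, 42) = 42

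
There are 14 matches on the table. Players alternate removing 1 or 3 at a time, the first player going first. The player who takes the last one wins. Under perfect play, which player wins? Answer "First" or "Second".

Positions where the player to move wins (W) vs loses (L):
i:   0  1  2  3  4  5  6  7  8  9 10 11 12 13 14
     L  W  L  W  L  W  L  W  L  W  L  W  L  W  L
Position 14 is L, so the second player wins.

Second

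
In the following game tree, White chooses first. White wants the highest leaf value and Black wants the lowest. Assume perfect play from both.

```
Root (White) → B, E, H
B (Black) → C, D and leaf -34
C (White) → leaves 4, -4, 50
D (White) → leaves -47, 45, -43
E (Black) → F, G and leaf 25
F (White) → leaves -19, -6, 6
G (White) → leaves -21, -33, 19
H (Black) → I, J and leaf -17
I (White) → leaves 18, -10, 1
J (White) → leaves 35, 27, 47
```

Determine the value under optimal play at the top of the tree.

C (White): max(4, -4, 50) = 50
D (White): max(-47, 45, -43) = 45
B (Black): min(50, 45, -34) = -34
F (White): max(-19, -6, 6) = 6
G (White): max(-21, -33, 19) = 19
E (Black): min(6, 19, 25) = 6
I (White): max(18, -10, 1) = 18
J (White): max(35, 27, 47) = 47
H (Black): min(18, 47, -17) = -17
Root (White): max(-34, 6, -17) = 6

6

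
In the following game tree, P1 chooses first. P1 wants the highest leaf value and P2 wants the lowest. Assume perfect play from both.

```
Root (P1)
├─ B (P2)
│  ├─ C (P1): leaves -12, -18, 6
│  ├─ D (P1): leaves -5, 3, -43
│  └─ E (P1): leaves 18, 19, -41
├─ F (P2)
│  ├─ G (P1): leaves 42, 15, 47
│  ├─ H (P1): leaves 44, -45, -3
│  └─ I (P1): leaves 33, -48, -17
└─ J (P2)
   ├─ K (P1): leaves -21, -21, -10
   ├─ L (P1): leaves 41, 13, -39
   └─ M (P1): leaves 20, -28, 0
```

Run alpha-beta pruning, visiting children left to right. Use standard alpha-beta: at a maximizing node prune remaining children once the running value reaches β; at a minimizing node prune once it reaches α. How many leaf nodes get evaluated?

19

C [α=-∞,β=+∞]: v=6
D [α=-∞,β=6]: v=3
E [α=-∞,β=3]: v=18 after child 1 ≥ β → β-cutoff, skip 2
B [α=-∞,β=+∞]: v=3
G [α=3,β=+∞]: v=47
H [α=3,β=47]: v=44
I [α=3,β=44]: v=33
F [α=3,β=+∞]: v=33
K [α=33,β=+∞]: v=-10
J [α=33,β=+∞]: v=-10 after child 1 ≤ α → α-cutoff, skip 2
Root [α=-∞,β=+∞]: v=33
Leaves evaluated: 19 of 27.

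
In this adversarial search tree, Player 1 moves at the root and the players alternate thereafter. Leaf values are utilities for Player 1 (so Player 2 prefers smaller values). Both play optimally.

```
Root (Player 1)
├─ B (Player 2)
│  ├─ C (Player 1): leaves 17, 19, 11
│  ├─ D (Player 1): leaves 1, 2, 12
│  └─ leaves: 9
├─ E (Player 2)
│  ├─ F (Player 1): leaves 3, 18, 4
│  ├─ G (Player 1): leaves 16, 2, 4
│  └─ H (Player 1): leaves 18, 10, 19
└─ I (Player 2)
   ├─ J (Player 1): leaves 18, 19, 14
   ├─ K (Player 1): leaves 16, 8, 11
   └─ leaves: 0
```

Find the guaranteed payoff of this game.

C (Player 1): max(17, 19, 11) = 19
D (Player 1): max(1, 2, 12) = 12
B (Player 2): min(19, 12, 9) = 9
F (Player 1): max(3, 18, 4) = 18
G (Player 1): max(16, 2, 4) = 16
H (Player 1): max(18, 10, 19) = 19
E (Player 2): min(18, 16, 19) = 16
J (Player 1): max(18, 19, 14) = 19
K (Player 1): max(16, 8, 11) = 16
I (Player 2): min(19, 16, 0) = 0
Root (Player 1): max(9, 16, 0) = 16

16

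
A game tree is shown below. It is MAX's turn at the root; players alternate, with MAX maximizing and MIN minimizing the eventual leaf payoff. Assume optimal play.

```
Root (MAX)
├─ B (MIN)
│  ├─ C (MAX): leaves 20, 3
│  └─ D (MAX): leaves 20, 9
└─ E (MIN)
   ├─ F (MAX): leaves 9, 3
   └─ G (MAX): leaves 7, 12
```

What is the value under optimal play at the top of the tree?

C (MAX): max(20, 3) = 20
D (MAX): max(20, 9) = 20
B (MIN): min(20, 20) = 20
F (MAX): max(9, 3) = 9
G (MAX): max(7, 12) = 12
E (MIN): min(9, 12) = 9
Root (MAX): max(20, 9) = 20

20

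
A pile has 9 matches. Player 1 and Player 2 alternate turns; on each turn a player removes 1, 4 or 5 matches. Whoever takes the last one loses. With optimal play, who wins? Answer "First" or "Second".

Second

Mark each pile size as W (mover wins) or L (mover loses):
i:   0  1  2  3  4  5  6  7  8  9
     W  L  W  L  W  W  W  W  W  L
Position 9 is L, so the second player wins.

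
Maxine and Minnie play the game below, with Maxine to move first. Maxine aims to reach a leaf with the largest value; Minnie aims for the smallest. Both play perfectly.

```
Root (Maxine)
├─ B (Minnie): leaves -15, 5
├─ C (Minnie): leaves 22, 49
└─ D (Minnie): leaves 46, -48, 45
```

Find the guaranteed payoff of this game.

22

B (Minnie): min(-15, 5) = -15
C (Minnie): min(22, 49) = 22
D (Minnie): min(46, -48, 45) = -48
Root (Maxine): max(-15, 22, -48) = 22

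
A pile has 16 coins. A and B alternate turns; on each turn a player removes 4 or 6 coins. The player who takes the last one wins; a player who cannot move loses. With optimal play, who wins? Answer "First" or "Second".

W/L table (W = player to move can force a win):
i:   0  1  2  3  4  5  6  7  8  9 10 11 12 13 14 15 16
     L  L  L  L  W  W  W  W  W  W  L  L  L  L  W  W  W
Position 16 is W, so the first player wins.

First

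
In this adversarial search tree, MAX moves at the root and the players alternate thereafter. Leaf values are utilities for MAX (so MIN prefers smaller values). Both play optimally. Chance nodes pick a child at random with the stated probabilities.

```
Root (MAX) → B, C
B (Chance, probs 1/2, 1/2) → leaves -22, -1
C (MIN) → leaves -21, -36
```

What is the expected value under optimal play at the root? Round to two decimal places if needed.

-11.5

B (Chance): 1/2·-22 + 1/2·-1 = -11.5
C (MIN): min(-21, -36) = -36
Root (MAX): max(-11.5, -36) = -11.5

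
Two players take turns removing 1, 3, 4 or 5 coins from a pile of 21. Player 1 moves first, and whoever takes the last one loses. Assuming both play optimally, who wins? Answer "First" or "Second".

First

W/L table (W = player to move can force a win):
i:   0  1  2  3  4  5  6  7  8  9 10 11 12 13 14 15 16 17 18 19 20 21
     W  L  W  L  W  W  W  W  W  L  W  L  W  W  W  W  W  L  W  L  W  W
Position 21 is W, so the first player wins.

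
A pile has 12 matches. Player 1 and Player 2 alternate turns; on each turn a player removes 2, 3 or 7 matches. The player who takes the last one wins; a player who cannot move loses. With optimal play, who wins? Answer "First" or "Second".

Compute winning (W) and losing (L) positions by backward induction:
i:   0  1  2  3  4  5  6  7  8  9 10 11 12
     L  L  W  W  W  L  L  W  W  W  L  L  W
Position 12 is W, so the first player wins.

First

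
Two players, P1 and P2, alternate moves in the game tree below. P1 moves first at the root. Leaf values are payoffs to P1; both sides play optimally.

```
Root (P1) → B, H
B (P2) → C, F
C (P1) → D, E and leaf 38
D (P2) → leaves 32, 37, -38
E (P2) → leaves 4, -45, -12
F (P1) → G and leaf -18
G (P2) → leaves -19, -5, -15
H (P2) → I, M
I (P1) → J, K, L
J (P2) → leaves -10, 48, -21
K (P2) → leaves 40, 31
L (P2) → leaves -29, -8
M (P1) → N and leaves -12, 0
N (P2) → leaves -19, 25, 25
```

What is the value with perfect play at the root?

0

D (P2): min(32, 37, -38) = -38
E (P2): min(4, -45, -12) = -45
C (P1): max(-38, -45, 38) = 38
G (P2): min(-19, -5, -15) = -19
F (P1): max(-19, -18) = -18
B (P2): min(38, -18) = -18
J (P2): min(-10, 48, -21) = -21
K (P2): min(40, 31) = 31
L (P2): min(-29, -8) = -29
I (P1): max(-21, 31, -29) = 31
N (P2): min(-19, 25, 25) = -19
M (P1): max(-19, -12, 0) = 0
H (P2): min(31, 0) = 0
Root (P1): max(-18, 0) = 0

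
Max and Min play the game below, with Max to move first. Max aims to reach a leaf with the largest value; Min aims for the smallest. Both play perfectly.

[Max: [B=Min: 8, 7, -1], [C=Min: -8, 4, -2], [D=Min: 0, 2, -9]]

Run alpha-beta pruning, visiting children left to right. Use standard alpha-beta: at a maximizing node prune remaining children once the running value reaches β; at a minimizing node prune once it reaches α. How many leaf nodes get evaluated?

B [α=-∞,β=+∞]: v=-1
C [α=-1,β=+∞]: v=-8 after child 1 ≤ α → α-cutoff, skip 2
D [α=-1,β=+∞]: v=-9
Root [α=-∞,β=+∞]: v=-1
Leaves evaluated: 7 of 9.

7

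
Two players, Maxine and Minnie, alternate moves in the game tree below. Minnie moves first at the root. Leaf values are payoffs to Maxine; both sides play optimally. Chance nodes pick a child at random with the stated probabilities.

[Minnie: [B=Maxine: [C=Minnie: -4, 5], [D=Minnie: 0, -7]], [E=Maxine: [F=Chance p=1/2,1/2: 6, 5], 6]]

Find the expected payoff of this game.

-4

C (Minnie): min(-4, 5) = -4
D (Minnie): min(0, -7) = -7
B (Maxine): max(-4, -7) = -4
F (Chance): 1/2·6 + 1/2·5 = 5.5
E (Maxine): max(5.5, 6) = 6
Root (Minnie): min(-4, 6) = -4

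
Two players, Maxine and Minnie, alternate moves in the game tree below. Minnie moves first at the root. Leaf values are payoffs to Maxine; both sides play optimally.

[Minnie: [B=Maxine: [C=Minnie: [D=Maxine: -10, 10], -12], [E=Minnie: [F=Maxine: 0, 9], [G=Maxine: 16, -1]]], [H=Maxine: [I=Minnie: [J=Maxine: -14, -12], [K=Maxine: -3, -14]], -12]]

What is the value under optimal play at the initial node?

D (Maxine): max(-10, 10) = 10
C (Minnie): min(10, -12) = -12
F (Maxine): max(0, 9) = 9
G (Maxine): max(16, -1) = 16
E (Minnie): min(9, 16) = 9
B (Maxine): max(-12, 9) = 9
J (Maxine): max(-14, -12) = -12
K (Maxine): max(-3, -14) = -3
I (Minnie): min(-12, -3) = -12
H (Maxine): max(-12, -12) = -12
Root (Minnie): min(9, -12) = -12

-12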